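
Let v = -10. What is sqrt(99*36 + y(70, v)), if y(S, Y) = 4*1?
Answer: 4*sqrt(223) ≈ 59.733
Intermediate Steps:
y(S, Y) = 4
sqrt(99*36 + y(70, v)) = sqrt(99*36 + 4) = sqrt(3564 + 4) = sqrt(3568) = 4*sqrt(223)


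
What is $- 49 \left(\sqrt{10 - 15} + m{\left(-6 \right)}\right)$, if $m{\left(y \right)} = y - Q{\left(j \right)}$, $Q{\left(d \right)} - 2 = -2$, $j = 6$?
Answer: $294 - 49 i \sqrt{5} \approx 294.0 - 109.57 i$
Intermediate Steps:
$Q{\left(d \right)} = 0$ ($Q{\left(d \right)} = 2 - 2 = 0$)
$m{\left(y \right)} = y$ ($m{\left(y \right)} = y - 0 = y + 0 = y$)
$- 49 \left(\sqrt{10 - 15} + m{\left(-6 \right)}\right) = - 49 \left(\sqrt{10 - 15} - 6\right) = - 49 \left(\sqrt{-5} - 6\right) = - 49 \left(i \sqrt{5} - 6\right) = - 49 \left(-6 + i \sqrt{5}\right) = 294 - 49 i \sqrt{5}$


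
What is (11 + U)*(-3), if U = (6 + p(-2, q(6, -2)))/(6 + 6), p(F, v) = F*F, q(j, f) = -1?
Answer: -71/2 ≈ -35.500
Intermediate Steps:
p(F, v) = F²
U = ⅚ (U = (6 + (-2)²)/(6 + 6) = (6 + 4)/12 = 10*(1/12) = ⅚ ≈ 0.83333)
(11 + U)*(-3) = (11 + ⅚)*(-3) = (71/6)*(-3) = -71/2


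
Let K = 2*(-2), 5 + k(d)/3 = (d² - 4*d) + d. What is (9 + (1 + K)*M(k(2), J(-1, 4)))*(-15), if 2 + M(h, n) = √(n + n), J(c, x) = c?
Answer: -225 + 45*I*√2 ≈ -225.0 + 63.64*I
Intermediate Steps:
k(d) = -15 - 9*d + 3*d² (k(d) = -15 + 3*((d² - 4*d) + d) = -15 + 3*(d² - 3*d) = -15 + (-9*d + 3*d²) = -15 - 9*d + 3*d²)
M(h, n) = -2 + √2*√n (M(h, n) = -2 + √(n + n) = -2 + √(2*n) = -2 + √2*√n)
K = -4
(9 + (1 + K)*M(k(2), J(-1, 4)))*(-15) = (9 + (1 - 4)*(-2 + √2*√(-1)))*(-15) = (9 - 3*(-2 + √2*I))*(-15) = (9 - 3*(-2 + I*√2))*(-15) = (9 + (6 - 3*I*√2))*(-15) = (15 - 3*I*√2)*(-15) = -225 + 45*I*√2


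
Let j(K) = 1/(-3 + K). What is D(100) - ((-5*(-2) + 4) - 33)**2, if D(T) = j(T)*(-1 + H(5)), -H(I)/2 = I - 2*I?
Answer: -35008/97 ≈ -360.91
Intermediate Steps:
H(I) = 2*I (H(I) = -2*(I - 2*I) = -(-2)*I = 2*I)
D(T) = 9/(-3 + T) (D(T) = (-1 + 2*5)/(-3 + T) = (-1 + 10)/(-3 + T) = 9/(-3 + T))
D(100) - ((-5*(-2) + 4) - 33)**2 = 9/(-3 + 100) - ((-5*(-2) + 4) - 33)**2 = 9/97 - ((10 + 4) - 33)**2 = 9*(1/97) - (14 - 33)**2 = 9/97 - 1*(-19)**2 = 9/97 - 1*361 = 9/97 - 361 = -35008/97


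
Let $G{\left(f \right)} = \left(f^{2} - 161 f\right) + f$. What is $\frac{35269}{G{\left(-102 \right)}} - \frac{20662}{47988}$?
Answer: $\frac{95026457}{106869276} \approx 0.88918$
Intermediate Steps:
$G{\left(f \right)} = f^{2} - 160 f$
$\frac{35269}{G{\left(-102 \right)}} - \frac{20662}{47988} = \frac{35269}{\left(-102\right) \left(-160 - 102\right)} - \frac{20662}{47988} = \frac{35269}{\left(-102\right) \left(-262\right)} - \frac{10331}{23994} = \frac{35269}{26724} - \frac{10331}{23994} = \frac{95026457}{106869276}$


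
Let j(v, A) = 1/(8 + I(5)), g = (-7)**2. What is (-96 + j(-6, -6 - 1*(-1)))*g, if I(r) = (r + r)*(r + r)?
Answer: -507983/108 ≈ -4703.5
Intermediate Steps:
I(r) = 4*r**2 (I(r) = (2*r)*(2*r) = 4*r**2)
g = 49
j(v, A) = 1/108 (j(v, A) = 1/(8 + 4*5**2) = 1/(8 + 4*25) = 1/(8 + 100) = 1/108)
(-96 + j(-6, -6 - 1*(-1)))*g = (-96 + 1/108)*49 = -10367/108*49 = -507983/108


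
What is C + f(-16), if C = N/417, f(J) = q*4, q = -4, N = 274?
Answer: -6398/417 ≈ -15.343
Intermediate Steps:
f(J) = -16 (f(J) = -4*4 = -16)
C = 274/417 ≈ 0.65707
C + f(-16) = 274/417 - 16 = -6398/417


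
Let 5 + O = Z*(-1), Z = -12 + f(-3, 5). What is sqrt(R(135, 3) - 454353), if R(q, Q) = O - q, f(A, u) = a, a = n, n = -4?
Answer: I*sqrt(454477) ≈ 674.15*I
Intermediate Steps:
a = -4
f(A, u) = -4
Z = -16 (Z = -12 - 4 = -16)
O = 11 (O = -5 - 16*(-1) = -5 + 16 = 11)
R(q, Q) = 11 - q
sqrt(R(135, 3) - 454353) = sqrt((11 - 1*135) - 454353) = sqrt((11 - 135) - 454353) = sqrt(-124 - 454353) = sqrt(-454477) = I*sqrt(454477)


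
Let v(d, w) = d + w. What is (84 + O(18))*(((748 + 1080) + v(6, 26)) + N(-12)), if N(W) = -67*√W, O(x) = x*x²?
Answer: 11003760 - 792744*I*√3 ≈ 1.1004e+7 - 1.3731e+6*I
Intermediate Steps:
O(x) = x³
(84 + O(18))*(((748 + 1080) + v(6, 26)) + N(-12)) = (84 + 18³)*(((748 + 1080) + (6 + 26)) - 134*I*√3) = (84 + 5832)*((1828 + 32) - 134*I*√3) = 5916*(1860 - 134*I*√3) = 11003760 - 792744*I*√3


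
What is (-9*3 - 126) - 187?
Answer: -340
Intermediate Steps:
(-9*3 - 126) - 187 = (-27 - 126) - 187 = -153 - 187 = -340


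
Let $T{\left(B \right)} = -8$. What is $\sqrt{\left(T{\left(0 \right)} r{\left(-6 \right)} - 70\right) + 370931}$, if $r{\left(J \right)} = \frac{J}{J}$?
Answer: $\sqrt{370853} \approx 608.98$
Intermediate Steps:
$r{\left(J \right)} = 1$
$\sqrt{\left(T{\left(0 \right)} r{\left(-6 \right)} - 70\right) + 370931} = \sqrt{\left(\left(-8\right) 1 - 70\right) + 370931} = \sqrt{\left(-8 - 70\right) + 370931} = \sqrt{-78 + 370931} = \sqrt{370853}$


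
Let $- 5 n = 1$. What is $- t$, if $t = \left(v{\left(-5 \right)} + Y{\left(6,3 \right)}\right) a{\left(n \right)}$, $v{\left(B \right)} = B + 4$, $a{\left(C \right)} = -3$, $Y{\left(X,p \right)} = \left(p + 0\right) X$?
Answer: $51$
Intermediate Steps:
$n = - \frac{1}{5}$ ($n = \left(- \frac{1}{5}\right) 1 = - \frac{1}{5} \approx -0.2$)
$Y{\left(X,p \right)} = X p$ ($Y{\left(X,p \right)} = p X = X p$)
$v{\left(B \right)} = 4 + B$
$t = -51$ ($t = \left(\left(4 - 5\right) + 6 \cdot 3\right) \left(-3\right) = \left(-1 + 18\right) \left(-3\right) = 17 \left(-3\right) = -51$)
$- t = \left(-1\right) \left(-51\right) = 51$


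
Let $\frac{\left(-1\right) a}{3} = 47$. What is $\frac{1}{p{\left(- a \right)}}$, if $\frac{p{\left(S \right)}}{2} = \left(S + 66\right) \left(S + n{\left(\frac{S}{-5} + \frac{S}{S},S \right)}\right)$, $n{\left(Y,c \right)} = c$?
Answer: $\frac{1}{116748} \approx 8.5655 \cdot 10^{-6}$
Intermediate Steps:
$a = -141$ ($a = \left(-3\right) 47 = -141$)
$p{\left(S \right)} = 4 S \left(66 + S\right)$ ($p{\left(S \right)} = 2 \left(S + 66\right) \left(S + S\right) = 2 \left(66 + S\right) 2 S = 2 \cdot 2 S \left(66 + S\right) = 4 S \left(66 + S\right)$)
$\frac{1}{p{\left(- a \right)}} = \frac{1}{4 \left(\left(-1\right) \left(-141\right)\right) \left(66 - -141\right)} = \frac{1}{4 \cdot 141 \left(66 + 141\right)} = \frac{1}{4 \cdot 141 \cdot 207} = \frac{1}{116748}$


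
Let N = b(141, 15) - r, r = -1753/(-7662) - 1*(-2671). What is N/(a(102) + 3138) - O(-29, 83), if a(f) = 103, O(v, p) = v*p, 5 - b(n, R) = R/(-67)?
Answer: 4003350611513/1663780314 ≈ 2406.2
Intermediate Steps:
b(n, R) = 5 + R/67 (b(n, R) = 5 - R/(-67) = 5 - R*(-1)/67 = 5 - (-1)*R/67 = 5 + R/67)
O(v, p) = p*v
r = 20466955/7662 (r = -1753*(-1/7662) + 2671 = 1753/7662 + 2671 = 20466955/7662 ≈ 2671.2)
N = -1368604285/513354 (N = (5 + (1/67)*15) - 1*20466955/7662 = (5 + 15/67) - 20466955/7662 = 350/67 - 20466955/7662 = -1368604285/513354 ≈ -2666.0)
N/(a(102) + 3138) - O(-29, 83) = -1368604285/(513354*(103 + 3138)) - 83*(-29) = -1368604285/513354/3241 - 1*(-2407) = -1368604285/513354*1/3241 + 2407 = -1368604285/1663780314 + 2407 = 4003350611513/1663780314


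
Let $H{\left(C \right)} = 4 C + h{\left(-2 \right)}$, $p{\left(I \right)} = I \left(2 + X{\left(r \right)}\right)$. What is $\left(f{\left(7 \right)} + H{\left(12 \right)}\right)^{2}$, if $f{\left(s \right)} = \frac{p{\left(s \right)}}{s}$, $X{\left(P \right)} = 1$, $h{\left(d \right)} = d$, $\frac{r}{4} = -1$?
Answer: $2401$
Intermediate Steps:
$r = -4$ ($r = 4 \left(-1\right) = -4$)
$p{\left(I \right)} = 3 I$ ($p{\left(I \right)} = I \left(2 + 1\right) = I 3 = 3 I$)
$H{\left(C \right)} = -2 + 4 C$ ($H{\left(C \right)} = 4 C - 2 = -2 + 4 C$)
$f{\left(s \right)} = 3$ ($f{\left(s \right)} = \frac{3 s}{s} = 3$)
$\left(f{\left(7 \right)} + H{\left(12 \right)}\right)^{2} = \left(3 + \left(-2 + 4 \cdot 12\right)\right)^{2} = \left(3 + \left(-2 + 48\right)\right)^{2} = \left(3 + 46\right)^{2} = 49^{2} = 2401$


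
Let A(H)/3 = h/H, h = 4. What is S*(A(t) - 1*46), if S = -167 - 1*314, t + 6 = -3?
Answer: 68302/3 ≈ 22767.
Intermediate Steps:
t = -9 (t = -6 - 3 = -9)
S = -481 (S = -167 - 314 = -481)
A(H) = 12/H (A(H) = 3*(4/H) = 12/H)
S*(A(t) - 1*46) = -481*(12/(-9) - 1*46) = -481*(12*(-⅑) - 46) = -481*(-4/3 - 46) = -481*(-142/3) = 68302/3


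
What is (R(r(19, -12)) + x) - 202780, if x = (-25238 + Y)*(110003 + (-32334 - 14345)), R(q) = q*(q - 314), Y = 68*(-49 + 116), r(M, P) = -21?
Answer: -1309862713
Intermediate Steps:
Y = 4556 (Y = 68*67 = 4556)
R(q) = q*(-314 + q)
x = -1309666968 (x = (-25238 + 4556)*(110003 + (-32334 - 14345)) = -20682*(110003 - 46679) = -20682*63324 = -1309666968)
(R(r(19, -12)) + x) - 202780 = (-21*(-314 - 21) - 1309666968) - 202780 = (-21*(-335) - 1309666968) - 202780 = (7035 - 1309666968) - 202780 = -1309659933 - 202780 = -1309862713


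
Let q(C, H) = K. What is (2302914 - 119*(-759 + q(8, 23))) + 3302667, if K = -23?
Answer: 5698639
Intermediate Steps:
q(C, H) = -23
(2302914 - 119*(-759 + q(8, 23))) + 3302667 = (2302914 - 119*(-759 - 23)) + 3302667 = (2302914 - 119*(-782)) + 3302667 = (2302914 - 1*(-93058)) + 3302667 = (2302914 + 93058) + 3302667 = 2395972 + 3302667 = 5698639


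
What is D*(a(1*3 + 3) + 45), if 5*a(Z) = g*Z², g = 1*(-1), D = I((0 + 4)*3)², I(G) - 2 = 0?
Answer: 756/5 ≈ 151.20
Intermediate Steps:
I(G) = 2 (I(G) = 2 + 0 = 2)
D = 4 (D = 2² = 4)
g = -1
a(Z) = -Z²/5 (a(Z) = (-Z²)/5 = -Z²/5)
D*(a(1*3 + 3) + 45) = 4*(-(1*3 + 3)²/5 + 45) = 4*(-(3 + 3)²/5 + 45) = 4*(-⅕*6² + 45) = 4*(-⅕*36 + 45) = 4*(-36/5 + 45) = 4*(189/5) = 756/5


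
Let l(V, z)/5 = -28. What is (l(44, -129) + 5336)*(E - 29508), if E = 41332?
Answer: 61437504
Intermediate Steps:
l(V, z) = -140 (l(V, z) = 5*(-28) = -140)
(l(44, -129) + 5336)*(E - 29508) = (-140 + 5336)*(41332 - 29508) = 5196*11824 = 61437504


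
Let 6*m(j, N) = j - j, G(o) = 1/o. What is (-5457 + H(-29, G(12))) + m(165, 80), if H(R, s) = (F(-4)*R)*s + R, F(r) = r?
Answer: -16429/3 ≈ -5476.3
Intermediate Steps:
G(o) = 1/o
m(j, N) = 0 (m(j, N) = (j - j)/6 = (⅙)*0 = 0)
H(R, s) = R - 4*R*s (H(R, s) = (-4*R)*s + R = -4*R*s + R = R - 4*R*s)
(-5457 + H(-29, G(12))) + m(165, 80) = (-5457 - 29*(1 - 4/12)) + 0 = (-5457 - 29*(1 - 4*1/12)) + 0 = (-5457 - 29*(1 - ⅓)) + 0 = (-5457 - 29*⅔) + 0 = (-5457 - 58/3) + 0 = -16429/3 + 0 = -16429/3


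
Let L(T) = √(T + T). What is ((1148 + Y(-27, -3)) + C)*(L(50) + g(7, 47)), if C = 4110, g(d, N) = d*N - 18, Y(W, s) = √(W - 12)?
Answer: 1687818 + 321*I*√39 ≈ 1.6878e+6 + 2004.6*I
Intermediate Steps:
Y(W, s) = √(-12 + W)
g(d, N) = -18 + N*d (g(d, N) = N*d - 18 = -18 + N*d)
L(T) = √2*√T (L(T) = √(2*T) = √2*√T)
((1148 + Y(-27, -3)) + C)*(L(50) + g(7, 47)) = ((1148 + √(-12 - 27)) + 4110)*(√2*√50 + (-18 + 47*7)) = ((1148 + √(-39)) + 4110)*(√2*(5*√2) + (-18 + 329)) = ((1148 + I*√39) + 4110)*(10 + 311) = (5258 + I*√39)*321 = 1687818 + 321*I*√39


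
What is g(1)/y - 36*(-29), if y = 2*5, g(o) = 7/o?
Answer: 10447/10 ≈ 1044.7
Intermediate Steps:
y = 10
g(1)/y - 36*(-29) = (7/1)/10 - 36*(-29) = (7*1)*(⅒) + 1044 = 7*(⅒) + 1044 = 7/10 + 1044 = 10447/10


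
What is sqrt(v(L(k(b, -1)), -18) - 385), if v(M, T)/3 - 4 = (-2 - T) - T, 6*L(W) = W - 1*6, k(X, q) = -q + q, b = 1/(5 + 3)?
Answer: I*sqrt(271) ≈ 16.462*I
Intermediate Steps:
b = 1/8 ≈ 0.12500
k(X, q) = 0
L(W) = -1 + W/6 (L(W) = (W - 1*6)/6 = (W - 6)/6 = (-6 + W)/6 = -1 + W/6)
v(M, T) = 6 - 6*T (v(M, T) = 12 + 3*((-2 - T) - T) = 12 + 3*(-2 - 2*T) = 12 + (-6 - 6*T) = 6 - 6*T)
sqrt(v(L(k(b, -1)), -18) - 385) = sqrt((6 - 6*(-18)) - 385) = sqrt((6 + 108) - 385) = sqrt(114 - 385) = sqrt(-271) = I*sqrt(271)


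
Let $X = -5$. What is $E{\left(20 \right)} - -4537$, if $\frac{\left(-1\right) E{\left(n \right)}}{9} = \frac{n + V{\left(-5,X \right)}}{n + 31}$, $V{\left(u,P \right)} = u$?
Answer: $\frac{77084}{17} \approx 4534.4$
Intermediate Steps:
$E{\left(n \right)} = - \frac{9 \left(-5 + n\right)}{31 + n}$ ($E{\left(n \right)} = - 9 \frac{n - 5}{n + 31} = - 9 \frac{-5 + n}{31 + n} = - \frac{9 \left(-5 + n\right)}{31 + n}$)
$E{\left(20 \right)} - -4537 = \frac{9 \left(5 - 20\right)}{31 + 20} - -4537 = \frac{9 \left(5 - 20\right)}{51} + 4537 = 9 \cdot \frac{1}{51} \left(-15\right) + 4537 = - \frac{45}{17} + 4537 = \frac{77084}{17}$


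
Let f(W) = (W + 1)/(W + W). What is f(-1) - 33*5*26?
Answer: -4290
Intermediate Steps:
f(W) = (1 + W)/(2*W) (f(W) = (1 + W)/((2*W)) = (1 + W)*(1/(2*W)) = (1 + W)/(2*W))
f(-1) - 33*5*26 = (½)*(1 - 1)/(-1) - 33*5*26 = (½)*(-1)*0 - 165*26 = 0 - 4290 = -4290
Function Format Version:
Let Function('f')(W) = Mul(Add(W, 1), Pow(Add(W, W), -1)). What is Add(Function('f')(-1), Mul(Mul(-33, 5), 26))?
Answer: -4290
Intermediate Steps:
Function('f')(W) = Mul(Rational(1, 2), Pow(W, -1), Add(1, W)) (Function('f')(W) = Mul(Add(1, W), Pow(Mul(2, W), -1)) = Mul(Add(1, W), Mul(Rational(1, 2), Pow(W, -1))) = Mul(Rational(1, 2), Pow(W, -1), Add(1, W)))
Add(Function('f')(-1), Mul(Mul(-33, 5), 26)) = Add(Mul(Rational(1, 2), Pow(-1, -1), Add(1, -1)), Mul(Mul(-33, 5), 26)) = Add(Mul(Rational(1, 2), -1, 0), Mul(-165, 26)) = Add(0, -4290) = -4290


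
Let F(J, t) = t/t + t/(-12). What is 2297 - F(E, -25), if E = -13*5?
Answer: 27527/12 ≈ 2293.9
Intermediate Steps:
E = -65
F(J, t) = 1 - t/12 (F(J, t) = 1 + t*(-1/12) = 1 - t/12)
2297 - F(E, -25) = 2297 - (1 - 1/12*(-25)) = 2297 - (1 + 25/12) = 2297 - 1*37/12 = 2297 - 37/12 = 27527/12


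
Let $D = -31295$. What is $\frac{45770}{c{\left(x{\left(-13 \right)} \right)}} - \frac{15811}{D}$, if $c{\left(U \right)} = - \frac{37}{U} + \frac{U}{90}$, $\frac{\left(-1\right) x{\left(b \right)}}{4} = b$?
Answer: $- \frac{3351745882157}{9795335} \approx -3.4218 \cdot 10^{5}$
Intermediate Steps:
$x{\left(b \right)} = - 4 b$
$c{\left(U \right)} = - \frac{37}{U} + \frac{U}{90}$ ($c{\left(U \right)} = - \frac{37}{U} + U \frac{1}{90} = - \frac{37}{U} + \frac{U}{90}$)
$\frac{45770}{c{\left(x{\left(-13 \right)} \right)}} - \frac{15811}{D} = \frac{45770}{- \frac{37}{\left(-4\right) \left(-13\right)} + \frac{\left(-4\right) \left(-13\right)}{90}} - \frac{15811}{-31295} = \frac{45770}{- \frac{37}{52} + \frac{1}{90} \cdot 52} - - \frac{15811}{31295} = \frac{45770}{\left(-37\right) \frac{1}{52} + \frac{26}{45}} + \frac{15811}{31295} = \frac{45770}{- \frac{37}{52} + \frac{26}{45}} + \frac{15811}{31295} = \frac{45770}{- \frac{313}{2340}} + \frac{15811}{31295} = 45770 \left(- \frac{2340}{313}\right) + \frac{15811}{31295} = - \frac{107101800}{313} + \frac{15811}{31295} = - \frac{3351745882157}{9795335}$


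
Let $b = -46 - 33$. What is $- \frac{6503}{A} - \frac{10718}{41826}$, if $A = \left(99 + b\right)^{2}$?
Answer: $- \frac{138140839}{8365200} \approx -16.514$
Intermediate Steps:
$b = -79$ ($b = -46 - 33 = -79$)
$A = 400$ ($A = \left(99 - 79\right)^{2} = 20^{2} = 400$)
$- \frac{6503}{A} - \frac{10718}{41826} = - \frac{6503}{400} - \frac{10718}{41826} = \left(-6503\right) \frac{1}{400} - \frac{5359}{20913} = - \frac{6503}{400} - \frac{5359}{20913} = - \frac{138140839}{8365200}$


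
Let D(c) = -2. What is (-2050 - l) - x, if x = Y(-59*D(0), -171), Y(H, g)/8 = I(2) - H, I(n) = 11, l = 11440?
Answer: -12634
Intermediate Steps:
Y(H, g) = 88 - 8*H (Y(H, g) = 8*(11 - H) = 88 - 8*H)
x = -856 (x = 88 - (-472)*(-2) = 88 - 8*118 = 88 - 944 = -856)
(-2050 - l) - x = (-2050 - 1*11440) - 1*(-856) = (-2050 - 11440) + 856 = -13490 + 856 = -12634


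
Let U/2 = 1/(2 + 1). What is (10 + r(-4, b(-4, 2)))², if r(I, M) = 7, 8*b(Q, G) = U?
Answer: 289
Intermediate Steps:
U = ⅔ (U = 2/(2 + 1) = 2/3 = 2*(⅓) = ⅔ ≈ 0.66667)
b(Q, G) = 1/12 (b(Q, G) = (⅛)*(⅔) = 1/12)
(10 + r(-4, b(-4, 2)))² = (10 + 7)² = 17² = 289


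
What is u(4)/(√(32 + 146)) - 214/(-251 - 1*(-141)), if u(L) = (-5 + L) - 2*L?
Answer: 107/55 - 9*√178/178 ≈ 1.2709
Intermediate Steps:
u(L) = -5 - L
u(4)/(√(32 + 146)) - 214/(-251 - 1*(-141)) = (-5 - 1*4)/(√(32 + 146)) - 214/(-251 - 1*(-141)) = (-5 - 4)/(√178) - 214/(-251 + 141) = -9*√178/178 - 214/(-110) = -9*√178/178 - 214*(-1/110) = -9*√178/178 + 107/55 = 107/55 - 9*√178/178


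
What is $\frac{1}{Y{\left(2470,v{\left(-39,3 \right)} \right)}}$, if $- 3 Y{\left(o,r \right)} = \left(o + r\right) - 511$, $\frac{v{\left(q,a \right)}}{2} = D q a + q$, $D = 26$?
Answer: $\frac{1}{1401} \approx 0.00071378$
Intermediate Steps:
$v{\left(q,a \right)} = 2 q + 52 a q$ ($v{\left(q,a \right)} = 2 \left(26 q a + q\right) = 2 \left(26 a q + q\right) = 2 \left(q + 26 a q\right) = 2 q + 52 a q$)
$Y{\left(o,r \right)} = \frac{511}{3} - \frac{o}{3} - \frac{r}{3}$ ($Y{\left(o,r \right)} = - \frac{\left(o + r\right) - 511}{3} = - \frac{-511 + o + r}{3} = \frac{511}{3} - \frac{o}{3} - \frac{r}{3}$)
$\frac{1}{Y{\left(2470,v{\left(-39,3 \right)} \right)}} = \frac{1}{\frac{511}{3} - \frac{2470}{3} - \frac{2 \left(-39\right) \left(1 + 26 \cdot 3\right)}{3}} = \frac{1}{\frac{511}{3} - \frac{2470}{3} - \frac{2 \left(-39\right) \left(1 + 78\right)}{3}} = \frac{1}{\frac{511}{3} - \frac{2470}{3} - \frac{2 \left(-39\right) 79}{3}} = \frac{1}{\frac{511}{3} - \frac{2470}{3} - -2054} = \frac{1}{\frac{511}{3} - \frac{2470}{3} + 2054} = \frac{1}{1401}$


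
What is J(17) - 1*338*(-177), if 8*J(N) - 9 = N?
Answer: 239317/4 ≈ 59829.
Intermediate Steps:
J(N) = 9/8 + N/8
J(17) - 1*338*(-177) = (9/8 + (1/8)*17) - 1*338*(-177) = (9/8 + 17/8) - 338*(-177) = 13/4 + 59826 = 239317/4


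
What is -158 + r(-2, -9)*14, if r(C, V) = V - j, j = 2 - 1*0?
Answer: -312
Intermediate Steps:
j = 2 (j = 2 + 0 = 2)
r(C, V) = -2 + V (r(C, V) = V - 1*2 = V - 2 = -2 + V)
-158 + r(-2, -9)*14 = -158 + (-2 - 9)*14 = -158 - 11*14 = -158 - 154 = -312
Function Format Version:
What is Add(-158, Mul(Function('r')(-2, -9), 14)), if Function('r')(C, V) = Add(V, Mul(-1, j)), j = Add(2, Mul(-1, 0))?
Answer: -312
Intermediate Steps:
j = 2 (j = Add(2, 0) = 2)
Function('r')(C, V) = Add(-2, V) (Function('r')(C, V) = Add(V, Mul(-1, 2)) = Add(V, -2) = Add(-2, V))
Add(-158, Mul(Function('r')(-2, -9), 14)) = Add(-158, Mul(Add(-2, -9), 14)) = Add(-158, Mul(-11, 14)) = Add(-158, -154) = -312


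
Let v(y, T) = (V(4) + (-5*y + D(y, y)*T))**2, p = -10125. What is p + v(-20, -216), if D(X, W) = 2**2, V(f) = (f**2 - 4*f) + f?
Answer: 567475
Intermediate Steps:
V(f) = f**2 - 3*f
D(X, W) = 4
v(y, T) = (4 - 5*y + 4*T)**2 (v(y, T) = (4*(-3 + 4) + (-5*y + 4*T))**2 = (4*1 + (-5*y + 4*T))**2 = (4 + (-5*y + 4*T))**2 = (4 - 5*y + 4*T)**2)
p + v(-20, -216) = -10125 + (4 - 5*(-20) + 4*(-216))**2 = -10125 + (4 + 100 - 864)**2 = -10125 + (-760)**2 = -10125 + 577600 = 567475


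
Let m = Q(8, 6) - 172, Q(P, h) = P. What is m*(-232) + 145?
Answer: 38193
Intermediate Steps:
m = -164 (m = 8 - 172 = -164)
m*(-232) + 145 = -164*(-232) + 145 = 38048 + 145 = 38193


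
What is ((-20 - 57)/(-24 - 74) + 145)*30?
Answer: 30615/7 ≈ 4373.6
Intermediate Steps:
((-20 - 57)/(-24 - 74) + 145)*30 = (-77/(-98) + 145)*30 = (-77*(-1/98) + 145)*30 = (11/14 + 145)*30 = (2041/14)*30 = 30615/7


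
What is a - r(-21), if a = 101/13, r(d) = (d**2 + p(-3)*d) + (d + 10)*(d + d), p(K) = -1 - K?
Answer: -11092/13 ≈ -853.23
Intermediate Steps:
r(d) = d**2 + 2*d + 2*d*(10 + d) (r(d) = (d**2 + (-1 - 1*(-3))*d) + (d + 10)*(d + d) = (d**2 + (-1 + 3)*d) + (10 + d)*(2*d) = (d**2 + 2*d) + 2*d*(10 + d) = d**2 + 2*d + 2*d*(10 + d))
a = 101/13 (a = 101*(1/13) = 101/13 ≈ 7.7692)
a - r(-21) = 101/13 - (-21)*(22 + 3*(-21)) = 101/13 - (-21)*(22 - 63) = 101/13 - (-21)*(-41) = 101/13 - 1*861 = 101/13 - 861 = -11092/13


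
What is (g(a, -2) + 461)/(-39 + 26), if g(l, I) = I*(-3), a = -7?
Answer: -467/13 ≈ -35.923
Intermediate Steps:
g(l, I) = -3*I
(g(a, -2) + 461)/(-39 + 26) = (-3*(-2) + 461)/(-39 + 26) = (6 + 461)/(-13) = 467*(-1/13) = -467/13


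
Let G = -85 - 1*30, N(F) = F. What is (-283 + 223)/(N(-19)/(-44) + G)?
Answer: 2640/5041 ≈ 0.52371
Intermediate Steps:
G = -115 (G = -85 - 30 = -115)
(-283 + 223)/(N(-19)/(-44) + G) = (-283 + 223)/(-19/(-44) - 115) = -60/(-19*(-1/44) - 115) = -60/(19/44 - 115) = -60/(-5041/44) = -60*(-44/5041) = 2640/5041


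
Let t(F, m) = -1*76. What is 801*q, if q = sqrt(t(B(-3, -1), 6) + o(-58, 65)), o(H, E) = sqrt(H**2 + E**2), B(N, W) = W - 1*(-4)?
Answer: 801*sqrt(-76 + sqrt(7589)) ≈ 2670.5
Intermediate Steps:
B(N, W) = 4 + W (B(N, W) = W + 4 = 4 + W)
o(H, E) = sqrt(E**2 + H**2)
t(F, m) = -76
q = sqrt(-76 + sqrt(7589)) (q = sqrt(-76 + sqrt(65**2 + (-58)**2)) = sqrt(-76 + sqrt(4225 + 3364)) = sqrt(-76 + sqrt(7589)) ≈ 3.3339)
801*q = 801*sqrt(-76 + sqrt(7589))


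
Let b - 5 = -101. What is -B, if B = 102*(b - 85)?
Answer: 18462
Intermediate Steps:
b = -96 (b = 5 - 101 = -96)
B = -18462 (B = 102*(-96 - 85) = 102*(-181) = -18462)
-B = -1*(-18462) = 18462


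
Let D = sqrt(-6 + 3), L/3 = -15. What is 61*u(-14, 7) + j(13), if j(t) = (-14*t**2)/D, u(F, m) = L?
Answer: -2745 + 2366*I*sqrt(3)/3 ≈ -2745.0 + 1366.0*I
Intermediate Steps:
L = -45 (L = 3*(-15) = -45)
u(F, m) = -45
D = I*sqrt(3) (D = sqrt(-3) = I*sqrt(3) ≈ 1.732*I)
j(t) = 14*I*sqrt(3)*t**2/3 (j(t) = (-14*t**2)/((I*sqrt(3))) = (-14*t**2)*(-I*sqrt(3)/3) = 14*I*sqrt(3)*t**2/3)
61*u(-14, 7) + j(13) = 61*(-45) + (14/3)*I*sqrt(3)*13**2 = -2745 + (14/3)*I*sqrt(3)*169 = -2745 + 2366*I*sqrt(3)/3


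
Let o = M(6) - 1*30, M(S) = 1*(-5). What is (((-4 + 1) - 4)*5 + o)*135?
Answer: -9450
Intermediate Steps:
M(S) = -5
o = -35 (o = -5 - 1*30 = -5 - 30 = -35)
(((-4 + 1) - 4)*5 + o)*135 = (((-4 + 1) - 4)*5 - 35)*135 = ((-3 - 4)*5 - 35)*135 = (-7*5 - 35)*135 = (-35 - 35)*135 = -70*135 = -9450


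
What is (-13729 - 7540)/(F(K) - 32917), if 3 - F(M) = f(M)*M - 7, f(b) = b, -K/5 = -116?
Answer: 21269/369307 ≈ 0.057592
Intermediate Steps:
K = 580 (K = -5*(-116) = 580)
F(M) = 10 - M² (F(M) = 3 - (M*M - 7) = 3 - (M² - 7) = 3 - (-7 + M²) = 3 + (7 - M²) = 10 - M²)
(-13729 - 7540)/(F(K) - 32917) = (-13729 - 7540)/((10 - 1*580²) - 32917) = -21269/((10 - 1*336400) - 32917) = -21269/((10 - 336400) - 32917) = -21269/(-336390 - 32917) = -21269/(-369307) = -21269*(-1/369307) = 21269/369307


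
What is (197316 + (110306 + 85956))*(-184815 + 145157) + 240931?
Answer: -15608275393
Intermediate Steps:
(197316 + (110306 + 85956))*(-184815 + 145157) + 240931 = (197316 + 196262)*(-39658) + 240931 = 393578*(-39658) + 240931 = -15608516324 + 240931 = -15608275393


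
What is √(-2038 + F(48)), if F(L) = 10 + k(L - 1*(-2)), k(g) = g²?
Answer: 2*√118 ≈ 21.726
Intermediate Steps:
F(L) = 10 + (2 + L)² (F(L) = 10 + (L - 1*(-2))² = 10 + (L + 2)² = 10 + (2 + L)²)
√(-2038 + F(48)) = √(-2038 + (10 + (2 + 48)²)) = √(-2038 + (10 + 50²)) = √(-2038 + (10 + 2500)) = √(-2038 + 2510) = √472 = 2*√118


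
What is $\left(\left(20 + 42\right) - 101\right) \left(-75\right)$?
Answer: $2925$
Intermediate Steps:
$\left(\left(20 + 42\right) - 101\right) \left(-75\right) = \left(62 - 101\right) \left(-75\right) = \left(-39\right) \left(-75\right) = 2925$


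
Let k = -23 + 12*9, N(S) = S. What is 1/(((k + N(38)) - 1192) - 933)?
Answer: -1/2002 ≈ -0.00049950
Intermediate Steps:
k = 85 (k = -23 + 108 = 85)
1/(((k + N(38)) - 1192) - 933) = 1/(((85 + 38) - 1192) - 933) = 1/((123 - 1192) - 933) = 1/(-1069 - 933) = 1/(-2002) = -1/2002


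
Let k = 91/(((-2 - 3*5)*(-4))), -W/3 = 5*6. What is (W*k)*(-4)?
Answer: 8190/17 ≈ 481.76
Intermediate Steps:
W = -90 (W = -15*6 = -3*30 = -90)
k = 91/68 (k = 91/(((-2 - 15)*(-4))) = 91/((-17*(-4))) = 91/68 ≈ 1.3382)
(W*k)*(-4) = -90*91/68*(-4) = -4095/34*(-4) = 8190/17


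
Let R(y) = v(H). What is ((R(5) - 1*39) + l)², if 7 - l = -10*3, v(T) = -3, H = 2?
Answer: 25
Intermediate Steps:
R(y) = -3
l = 37 (l = 7 - (-10)*3 = 7 - 1*(-30) = 7 + 30 = 37)
((R(5) - 1*39) + l)² = ((-3 - 1*39) + 37)² = ((-3 - 39) + 37)² = (-42 + 37)² = (-5)² = 25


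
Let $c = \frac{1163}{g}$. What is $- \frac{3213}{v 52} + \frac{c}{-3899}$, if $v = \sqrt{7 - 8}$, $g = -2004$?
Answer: $\frac{1163}{7813596} + \frac{3213 i}{52} \approx 0.00014884 + 61.788 i$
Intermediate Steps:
$v = i$ ($v = \sqrt{-1} = i \approx 1.0 i$)
$c = - \frac{1163}{2004}$ ($c = \frac{1163}{-2004} = 1163 \left(- \frac{1}{2004}\right) = - \frac{1163}{2004} \approx -0.58034$)
$- \frac{3213}{v 52} + \frac{c}{-3899} = - \frac{3213}{i 52} - \frac{1163}{2004 \left(-3899\right)} = - \frac{3213}{52 i} - - \frac{1163}{7813596} = - 3213 \left(- \frac{i}{52}\right) + \frac{1163}{7813596} = \frac{3213 i}{52} + \frac{1163}{7813596} = \frac{1163}{7813596} + \frac{3213 i}{52}$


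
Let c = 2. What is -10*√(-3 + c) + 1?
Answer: 1 - 10*I ≈ 1.0 - 10.0*I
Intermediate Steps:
-10*√(-3 + c) + 1 = -10*√(-3 + 2) + 1 = -10*I + 1 = 1 - 10*I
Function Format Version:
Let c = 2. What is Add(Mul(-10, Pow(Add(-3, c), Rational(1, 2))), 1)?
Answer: Add(1, Mul(-10, I)) ≈ Add(1.0000, Mul(-10.000, I))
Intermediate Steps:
Add(Mul(-10, Pow(Add(-3, c), Rational(1, 2))), 1) = Add(Mul(-10, Pow(Add(-3, 2), Rational(1, 2))), 1) = Add(Mul(-10, Pow(-1, Rational(1, 2))), 1) = Add(Mul(-10, I), 1) = Add(1, Mul(-10, I))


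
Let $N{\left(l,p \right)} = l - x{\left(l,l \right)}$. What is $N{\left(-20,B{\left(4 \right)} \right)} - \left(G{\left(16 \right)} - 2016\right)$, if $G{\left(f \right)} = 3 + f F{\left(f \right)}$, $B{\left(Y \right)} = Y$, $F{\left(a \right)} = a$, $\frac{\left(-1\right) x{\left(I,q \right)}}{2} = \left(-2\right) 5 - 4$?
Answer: $1709$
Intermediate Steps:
$x{\left(I,q \right)} = 28$ ($x{\left(I,q \right)} = - 2 \left(\left(-2\right) 5 - 4\right) = - 2 \left(-10 - 4\right) = \left(-2\right) \left(-14\right) = 28$)
$G{\left(f \right)} = 3 + f^{2}$ ($G{\left(f \right)} = 3 + f f = 3 + f^{2}$)
$N{\left(l,p \right)} = -28 + l$ ($N{\left(l,p \right)} = l - 28 = -28 + l$)
$N{\left(-20,B{\left(4 \right)} \right)} - \left(G{\left(16 \right)} - 2016\right) = \left(-28 - 20\right) - \left(\left(3 + 16^{2}\right) - 2016\right) = -48 - \left(\left(3 + 256\right) - 2016\right) = -48 - \left(259 - 2016\right) = -48 - -1757 = -48 + 1757 = 1709$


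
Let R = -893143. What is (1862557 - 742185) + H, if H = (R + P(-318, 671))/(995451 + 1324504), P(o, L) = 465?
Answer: 2599211730582/2319955 ≈ 1.1204e+6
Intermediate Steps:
H = -892678/2319955 (H = (-893143 + 465)/(995451 + 1324504) = -892678/2319955 ≈ -0.38478)
(1862557 - 742185) + H = (1862557 - 742185) - 892678/2319955 = 1120372 - 892678/2319955 = 2599211730582/2319955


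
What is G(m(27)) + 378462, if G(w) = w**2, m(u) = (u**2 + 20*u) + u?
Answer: 2058078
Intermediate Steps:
m(u) = u**2 + 21*u
G(m(27)) + 378462 = (27*(21 + 27))**2 + 378462 = (27*48)**2 + 378462 = 1296**2 + 378462 = 1679616 + 378462 = 2058078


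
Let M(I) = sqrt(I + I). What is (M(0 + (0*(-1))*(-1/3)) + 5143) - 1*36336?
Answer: -31193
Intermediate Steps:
M(I) = sqrt(2)*sqrt(I) (M(I) = sqrt(2*I) = sqrt(2)*sqrt(I))
(M(0 + (0*(-1))*(-1/3)) + 5143) - 1*36336 = (sqrt(2)*sqrt(0 + (0*(-1))*(-1/3)) + 5143) - 1*36336 = (sqrt(2)*sqrt(0 + 0*(-1*1/3)) + 5143) - 36336 = (sqrt(2)*sqrt(0 + 0*(-1/3)) + 5143) - 36336 = (sqrt(2)*sqrt(0 + 0) + 5143) - 36336 = (sqrt(2)*sqrt(0) + 5143) - 36336 = (sqrt(2)*0 + 5143) - 36336 = (0 + 5143) - 36336 = 5143 - 36336 = -31193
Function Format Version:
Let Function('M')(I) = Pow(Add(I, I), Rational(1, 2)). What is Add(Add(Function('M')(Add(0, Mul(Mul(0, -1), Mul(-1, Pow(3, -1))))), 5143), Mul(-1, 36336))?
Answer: -31193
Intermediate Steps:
Function('M')(I) = Mul(Pow(2, Rational(1, 2)), Pow(I, Rational(1, 2))) (Function('M')(I) = Pow(Mul(2, I), Rational(1, 2)) = Mul(Pow(2, Rational(1, 2)), Pow(I, Rational(1, 2))))
Add(Add(Function('M')(Add(0, Mul(Mul(0, -1), Mul(-1, Pow(3, -1))))), 5143), Mul(-1, 36336)) = Add(Add(Mul(Pow(2, Rational(1, 2)), Pow(Add(0, Mul(Mul(0, -1), Mul(-1, Pow(3, -1)))), Rational(1, 2))), 5143), Mul(-1, 36336)) = Add(Add(Mul(Pow(2, Rational(1, 2)), Pow(Add(0, Mul(0, Mul(-1, Rational(1, 3)))), Rational(1, 2))), 5143), -36336) = Add(Add(Mul(Pow(2, Rational(1, 2)), Pow(Add(0, Mul(0, Rational(-1, 3))), Rational(1, 2))), 5143), -36336) = Add(Add(Mul(Pow(2, Rational(1, 2)), Pow(Add(0, 0), Rational(1, 2))), 5143), -36336) = Add(Add(Mul(Pow(2, Rational(1, 2)), Pow(0, Rational(1, 2))), 5143), -36336) = Add(Add(Mul(Pow(2, Rational(1, 2)), 0), 5143), -36336) = Add(Add(0, 5143), -36336) = Add(5143, -36336) = -31193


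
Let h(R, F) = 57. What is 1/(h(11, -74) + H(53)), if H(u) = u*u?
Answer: 1/2866 ≈ 0.00034892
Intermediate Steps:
H(u) = u²
1/(h(11, -74) + H(53)) = 1/(57 + 53²) = 1/(57 + 2809) = 1/2866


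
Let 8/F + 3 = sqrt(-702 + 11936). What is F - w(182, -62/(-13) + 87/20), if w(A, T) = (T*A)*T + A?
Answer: -17881281967/1167400 + 8*sqrt(11234)/11225 ≈ -15317.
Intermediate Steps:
F = 8/(-3 + sqrt(11234)) (F = 8/(-3 + sqrt(-702 + 11936)) = 8/(-3 + sqrt(11234)) ≈ 0.077677)
w(A, T) = A + A*T**2 (w(A, T) = (A*T)*T + A = A*T**2 + A = A + A*T**2)
F - w(182, -62/(-13) + 87/20) = (24/11225 + 8*sqrt(11234)/11225) - 182*(1 + (-62/(-13) + 87/20)**2) = (24/11225 + 8*sqrt(11234)/11225) - 182*(1 + (-62*(-1/13) + 87*(1/20))**2) = (24/11225 + 8*sqrt(11234)/11225) - 182*(1 + (62/13 + 87/20)**2) = (24/11225 + 8*sqrt(11234)/11225) - 182*(1 + (2371/260)**2) = (24/11225 + 8*sqrt(11234)/11225) - 182*(1 + 5621641/67600) = (24/11225 + 8*sqrt(11234)/11225) - 182*5689241/67600 = (24/11225 + 8*sqrt(11234)/11225) - 1*39824687/2600 = (24/11225 + 8*sqrt(11234)/11225) - 39824687/2600 = -17881281967/1167400 + 8*sqrt(11234)/11225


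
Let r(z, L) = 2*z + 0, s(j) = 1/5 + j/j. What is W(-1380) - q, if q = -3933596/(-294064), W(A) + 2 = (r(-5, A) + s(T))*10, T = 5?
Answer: -7599839/73516 ≈ -103.38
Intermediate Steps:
s(j) = 6/5 (s(j) = 1*(⅕) + 1 = ⅕ + 1 = 6/5)
r(z, L) = 2*z
W(A) = -90 (W(A) = -2 + (2*(-5) + 6/5)*10 = -2 + (-10 + 6/5)*10 = -2 - 44/5*10 = -2 - 88 = -90)
q = 983399/73516 (q = -3933596*(-1/294064) = 983399/73516 ≈ 13.377)
W(-1380) - q = -90 - 1*983399/73516 = -90 - 983399/73516 = -7599839/73516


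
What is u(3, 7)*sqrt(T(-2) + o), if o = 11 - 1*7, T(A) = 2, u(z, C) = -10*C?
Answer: -70*sqrt(6) ≈ -171.46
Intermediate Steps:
o = 4 (o = 11 - 7 = 4)
u(3, 7)*sqrt(T(-2) + o) = (-10*7)*sqrt(2 + 4) = -70*sqrt(6)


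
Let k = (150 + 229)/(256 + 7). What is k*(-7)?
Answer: -2653/263 ≈ -10.087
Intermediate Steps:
k = 379/263 ≈ 1.4411
k*(-7) = (379/263)*(-7) = -2653/263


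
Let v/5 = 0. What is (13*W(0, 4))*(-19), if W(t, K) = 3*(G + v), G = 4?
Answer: -2964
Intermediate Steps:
v = 0 (v = 5*0 = 0)
W(t, K) = 12 (W(t, K) = 3*(4 + 0) = 3*4 = 12)
(13*W(0, 4))*(-19) = (13*12)*(-19) = 156*(-19) = -2964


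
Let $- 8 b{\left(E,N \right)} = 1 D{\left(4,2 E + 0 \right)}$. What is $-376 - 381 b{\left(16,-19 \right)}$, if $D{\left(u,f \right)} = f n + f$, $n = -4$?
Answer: $-4948$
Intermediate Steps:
$D{\left(u,f \right)} = - 3 f$ ($D{\left(u,f \right)} = f \left(-4\right) + f = - 4 f + f = - 3 f$)
$b{\left(E,N \right)} = \frac{3 E}{4}$ ($b{\left(E,N \right)} = - \frac{1 \left(- 3 \left(2 E + 0\right)\right)}{8} = - \frac{1 \left(- 3 \cdot 2 E\right)}{8} = - \frac{1 \left(- 6 E\right)}{8} = - \frac{\left(-6\right) E}{8} = \frac{3 E}{4}$)
$-376 - 381 b{\left(16,-19 \right)} = -376 - 381 \cdot \frac{3}{4} \cdot 16 = -376 - 4572 = -4948$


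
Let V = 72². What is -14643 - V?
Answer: -19827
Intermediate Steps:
V = 5184
-14643 - V = -14643 - 1*5184 = -14643 - 5184 = -19827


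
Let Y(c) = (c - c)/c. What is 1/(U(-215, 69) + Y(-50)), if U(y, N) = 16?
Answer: 1/16 ≈ 0.062500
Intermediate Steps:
Y(c) = 0 (Y(c) = 0/c = 0)
1/(U(-215, 69) + Y(-50)) = 1/(16 + 0) = 1/16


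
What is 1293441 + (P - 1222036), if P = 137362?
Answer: 208767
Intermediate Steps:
1293441 + (P - 1222036) = 1293441 + (137362 - 1222036) = 1293441 - 1084674 = 208767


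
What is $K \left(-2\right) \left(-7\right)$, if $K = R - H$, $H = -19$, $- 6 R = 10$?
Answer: $\frac{728}{3} \approx 242.67$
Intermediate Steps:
$R = - \frac{5}{3}$ ($R = \left(- \frac{1}{6}\right) 10 = - \frac{5}{3} \approx -1.6667$)
$K = \frac{52}{3}$ ($K = - \frac{5}{3} - -19 = - \frac{5}{3} + 19 = \frac{52}{3} \approx 17.333$)
$K \left(-2\right) \left(-7\right) = \frac{52}{3} \left(-2\right) \left(-7\right) = \left(- \frac{104}{3}\right) \left(-7\right) = \frac{728}{3}$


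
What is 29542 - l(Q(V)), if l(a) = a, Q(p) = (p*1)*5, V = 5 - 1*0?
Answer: 29517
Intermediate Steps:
V = 5 (V = 5 + 0 = 5)
Q(p) = 5*p (Q(p) = p*5 = 5*p)
29542 - l(Q(V)) = 29542 - 5*5 = 29542 - 1*25 = 29542 - 25 = 29517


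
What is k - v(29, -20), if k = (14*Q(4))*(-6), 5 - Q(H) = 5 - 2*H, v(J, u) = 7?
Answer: -679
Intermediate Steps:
Q(H) = 2*H (Q(H) = 5 - (5 - 2*H) = 5 + (-5 + 2*H) = 2*H)
k = -672 (k = (14*(2*4))*(-6) = (14*8)*(-6) = 112*(-6) = -672)
k - v(29, -20) = -672 - 1*7 = -672 - 7 = -679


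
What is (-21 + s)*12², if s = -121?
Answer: -20448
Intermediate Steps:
(-21 + s)*12² = (-21 - 121)*12² = -142*144 = -20448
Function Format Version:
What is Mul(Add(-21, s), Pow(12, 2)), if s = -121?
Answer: -20448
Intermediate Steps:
Mul(Add(-21, s), Pow(12, 2)) = Mul(Add(-21, -121), Pow(12, 2)) = Mul(-142, 144) = -20448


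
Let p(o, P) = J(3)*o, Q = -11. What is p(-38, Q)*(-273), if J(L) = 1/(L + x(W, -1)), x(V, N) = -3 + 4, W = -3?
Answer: 5187/2 ≈ 2593.5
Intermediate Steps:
x(V, N) = 1
J(L) = 1/(1 + L) (J(L) = 1/(L + 1) = 1/(1 + L))
p(o, P) = o/4 (p(o, P) = o/(1 + 3) = o/4)
p(-38, Q)*(-273) = ((¼)*(-38))*(-273) = -19/2*(-273) = 5187/2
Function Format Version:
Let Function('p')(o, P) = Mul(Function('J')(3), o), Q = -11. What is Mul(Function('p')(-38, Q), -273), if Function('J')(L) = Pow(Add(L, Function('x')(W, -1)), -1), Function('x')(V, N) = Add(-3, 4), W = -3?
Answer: Rational(5187, 2) ≈ 2593.5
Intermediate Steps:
Function('x')(V, N) = 1
Function('J')(L) = Pow(Add(1, L), -1) (Function('J')(L) = Pow(Add(L, 1), -1) = Pow(Add(1, L), -1))
Function('p')(o, P) = Mul(Rational(1, 4), o) (Function('p')(o, P) = Mul(Pow(Add(1, 3), -1), o) = Mul(Pow(4, -1), o) = Mul(Rational(1, 4), o))
Mul(Function('p')(-38, Q), -273) = Mul(Mul(Rational(1, 4), -38), -273) = Mul(Rational(-19, 2), -273) = Rational(5187, 2)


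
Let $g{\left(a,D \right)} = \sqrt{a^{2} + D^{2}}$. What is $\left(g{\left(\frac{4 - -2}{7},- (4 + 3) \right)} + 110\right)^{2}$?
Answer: $\frac{\left(770 + \sqrt{2437}\right)^{2}}{49} \approx 13701.0$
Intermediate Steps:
$g{\left(a,D \right)} = \sqrt{D^{2} + a^{2}}$
$\left(g{\left(\frac{4 - -2}{7},- (4 + 3) \right)} + 110\right)^{2} = \left(\sqrt{\left(- (4 + 3)\right)^{2} + \left(\frac{4 - -2}{7}\right)^{2}} + 110\right)^{2} = \left(\sqrt{\left(\left(-1\right) 7\right)^{2} + \left(\left(4 + 2\right) \frac{1}{7}\right)^{2}} + 110\right)^{2} = \left(\sqrt{\left(-7\right)^{2} + \left(6 \cdot \frac{1}{7}\right)^{2}} + 110\right)^{2} = \left(\sqrt{49 + \left(\frac{6}{7}\right)^{2}} + 110\right)^{2} = \left(\sqrt{49 + \frac{36}{49}} + 110\right)^{2} = \left(\sqrt{\frac{2437}{49}} + 110\right)^{2} = \left(\frac{\sqrt{2437}}{7} + 110\right)^{2} = \left(110 + \frac{\sqrt{2437}}{7}\right)^{2}$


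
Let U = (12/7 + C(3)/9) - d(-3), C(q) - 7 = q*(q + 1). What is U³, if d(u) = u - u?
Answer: 13997521/250047 ≈ 55.980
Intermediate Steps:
C(q) = 7 + q*(1 + q) (C(q) = 7 + q*(q + 1) = 7 + q*(1 + q))
d(u) = 0
U = 241/63 (U = (12/7 + (7 + 3 + 3²)/9) - 1*0 = (12*(⅐) + (7 + 3 + 9)*(⅑)) + 0 = (12/7 + 19*(⅑)) + 0 = (12/7 + 19/9) + 0 = 241/63 + 0 = 241/63 ≈ 3.8254)
U³ = (241/63)³ = 13997521/250047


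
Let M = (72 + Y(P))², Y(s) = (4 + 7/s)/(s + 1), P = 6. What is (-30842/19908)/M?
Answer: -215894/737308975 ≈ -0.00029281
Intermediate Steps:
Y(s) = (4 + 7/s)/(1 + s)
M = 9333025/1764 (M = (72 + (7 + 4*6)/(6*(1 + 6)))² = (72 + (⅙)*(7 + 24)/7)² = (72 + (⅙)*(⅐)*31)² = (72 + 31/42)² = (3055/42)² = 9333025/1764 ≈ 5290.8)
(-30842/19908)/M = (-30842/19908)/(9333025/1764) = -30842*1/19908*(1764/9333025) = -2203/1422*1764/9333025 = -215894/737308975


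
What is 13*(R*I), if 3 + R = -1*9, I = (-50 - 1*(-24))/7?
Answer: 4056/7 ≈ 579.43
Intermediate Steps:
I = -26/7 (I = (-50 + 24)*(⅐) = -26*⅐ = -26/7 ≈ -3.7143)
R = -12 (R = -3 - 1*9 = -3 - 9 = -12)
13*(R*I) = 13*(-12*(-26/7)) = 13*(312/7) = 4056/7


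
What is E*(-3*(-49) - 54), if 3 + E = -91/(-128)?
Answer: -27249/128 ≈ -212.88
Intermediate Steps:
E = -293/128 (E = -3 - 91/(-128) = -3 - 91*(-1/128) = -3 + 91/128 = -293/128 ≈ -2.2891)
E*(-3*(-49) - 54) = -293*(-3*(-49) - 54)/128 = -293*(147 - 54)/128 = -293/128*93 = -27249/128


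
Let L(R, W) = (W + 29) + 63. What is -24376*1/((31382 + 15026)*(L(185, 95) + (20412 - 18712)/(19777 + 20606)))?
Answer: -123047001/43816815121 ≈ -0.0028082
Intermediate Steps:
L(R, W) = 92 + W (L(R, W) = (29 + W) + 63 = 92 + W)
-24376*1/((31382 + 15026)*(L(185, 95) + (20412 - 18712)/(19777 + 20606))) = -24376*1/((31382 + 15026)*((92 + 95) + (20412 - 18712)/(19777 + 20606))) = -24376*1/(46408*(187 + 1700/40383)) = -24376/((7553321/40383)*46408) = -24376/350534520968/40383 = -24376*40383/350534520968 = -123047001/43816815121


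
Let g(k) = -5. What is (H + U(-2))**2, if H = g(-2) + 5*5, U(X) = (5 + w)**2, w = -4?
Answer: 441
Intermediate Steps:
U(X) = 1 (U(X) = (5 - 4)**2 = 1**2 = 1)
H = 20 (H = -5 + 5*5 = -5 + 25 = 20)
(H + U(-2))**2 = (20 + 1)**2 = 21**2 = 441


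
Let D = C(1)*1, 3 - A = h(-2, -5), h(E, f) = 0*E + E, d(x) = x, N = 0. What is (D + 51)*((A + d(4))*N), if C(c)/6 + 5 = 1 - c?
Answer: 0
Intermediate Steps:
h(E, f) = E (h(E, f) = 0 + E = E)
C(c) = -24 - 6*c (C(c) = -30 + 6*(1 - c) = -30 + (6 - 6*c) = -24 - 6*c)
A = 5 (A = 3 - 1*(-2) = 3 + 2 = 5)
D = -30 (D = (-24 - 6*1)*1 = (-24 - 6)*1 = -30*1 = -30)
(D + 51)*((A + d(4))*N) = (-30 + 51)*((5 + 4)*0) = 21*(9*0) = 21*0 = 0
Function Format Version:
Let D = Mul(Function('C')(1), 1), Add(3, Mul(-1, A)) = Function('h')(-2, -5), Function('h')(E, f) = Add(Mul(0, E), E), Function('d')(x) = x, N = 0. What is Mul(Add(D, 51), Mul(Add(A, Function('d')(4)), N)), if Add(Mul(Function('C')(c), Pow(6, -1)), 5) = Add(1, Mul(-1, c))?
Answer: 0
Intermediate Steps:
Function('h')(E, f) = E (Function('h')(E, f) = Add(0, E) = E)
Function('C')(c) = Add(-24, Mul(-6, c)) (Function('C')(c) = Add(-30, Mul(6, Add(1, Mul(-1, c)))) = Add(-30, Add(6, Mul(-6, c))) = Add(-24, Mul(-6, c)))
A = 5 (A = Add(3, Mul(-1, -2)) = Add(3, 2) = 5)
D = -30 (D = Mul(Add(-24, Mul(-6, 1)), 1) = Mul(Add(-24, -6), 1) = Mul(-30, 1) = -30)
Mul(Add(D, 51), Mul(Add(A, Function('d')(4)), N)) = Mul(Add(-30, 51), Mul(Add(5, 4), 0)) = Mul(21, Mul(9, 0)) = Mul(21, 0) = 0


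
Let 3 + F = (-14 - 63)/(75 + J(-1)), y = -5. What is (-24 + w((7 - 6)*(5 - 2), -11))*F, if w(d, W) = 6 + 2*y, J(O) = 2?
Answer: 112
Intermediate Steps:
F = -4 (F = -3 + (-14 - 63)/(75 + 2) = -3 - 77/77 = -3 - 77*1/77 = -3 - 1 = -4)
w(d, W) = -4 (w(d, W) = 6 + 2*(-5) = 6 - 10 = -4)
(-24 + w((7 - 6)*(5 - 2), -11))*F = (-24 - 4)*(-4) = -28*(-4) = 112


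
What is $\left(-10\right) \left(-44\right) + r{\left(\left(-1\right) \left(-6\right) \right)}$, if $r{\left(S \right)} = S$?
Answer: $446$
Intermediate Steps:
$\left(-10\right) \left(-44\right) + r{\left(\left(-1\right) \left(-6\right) \right)} = \left(-10\right) \left(-44\right) - -6 = 440 + 6 = 446$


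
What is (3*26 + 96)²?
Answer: 30276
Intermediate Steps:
(3*26 + 96)² = (78 + 96)² = 174² = 30276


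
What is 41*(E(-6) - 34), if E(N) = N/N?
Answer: -1353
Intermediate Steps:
E(N) = 1
41*(E(-6) - 34) = 41*(1 - 34) = 41*(-33) = -1353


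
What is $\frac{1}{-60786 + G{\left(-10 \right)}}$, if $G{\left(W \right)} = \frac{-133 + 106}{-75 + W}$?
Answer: $- \frac{85}{5166783} \approx -1.6451 \cdot 10^{-5}$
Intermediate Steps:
$G{\left(W \right)} = - \frac{27}{-75 + W}$
$\frac{1}{-60786 + G{\left(-10 \right)}} = \frac{1}{-60786 - \frac{27}{-75 - 10}} = \frac{1}{-60786 - \frac{27}{-85}} = \frac{1}{-60786 - - \frac{27}{85}} = \frac{1}{-60786 + \frac{27}{85}} = \frac{1}{- \frac{5166783}{85}} = - \frac{85}{5166783}$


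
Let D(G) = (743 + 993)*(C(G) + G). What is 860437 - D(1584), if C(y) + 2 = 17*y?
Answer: -48632923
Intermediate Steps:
C(y) = -2 + 17*y
D(G) = -3472 + 31248*G (D(G) = (743 + 993)*((-2 + 17*G) + G) = 1736*(-2 + 18*G) = -3472 + 31248*G)
860437 - D(1584) = 860437 - (-3472 + 31248*1584) = 860437 - (-3472 + 49496832) = 860437 - 1*49493360 = 860437 - 49493360 = -48632923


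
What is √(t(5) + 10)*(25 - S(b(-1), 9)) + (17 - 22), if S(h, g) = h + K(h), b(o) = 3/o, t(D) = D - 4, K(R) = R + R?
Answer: -5 + 34*√11 ≈ 107.77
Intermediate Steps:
K(R) = 2*R
t(D) = -4 + D
S(h, g) = 3*h (S(h, g) = h + 2*h = 3*h)
√(t(5) + 10)*(25 - S(b(-1), 9)) + (17 - 22) = √((-4 + 5) + 10)*(25 - 3*3/(-1)) + (17 - 22) = √(1 + 10)*(25 - 3*3*(-1)) - 5 = √11*(25 - 3*(-3)) - 5 = √11*(25 - 1*(-9)) - 5 = √11*(25 + 9) - 5 = √11*34 - 5 = 34*√11 - 5 = -5 + 34*√11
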